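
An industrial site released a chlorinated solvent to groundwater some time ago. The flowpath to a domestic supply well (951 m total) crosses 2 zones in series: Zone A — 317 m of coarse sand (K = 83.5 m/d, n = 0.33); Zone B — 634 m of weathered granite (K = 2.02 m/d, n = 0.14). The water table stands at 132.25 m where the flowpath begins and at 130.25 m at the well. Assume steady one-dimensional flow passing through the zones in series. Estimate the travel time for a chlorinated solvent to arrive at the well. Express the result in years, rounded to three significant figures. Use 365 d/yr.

84.1 years

Total head drop ΔH = 132.25 − 130.25 = 2.00 m
Continuity: the same q passes through each zone, so ΔH = q·Σ(L_j/K_j) — the zones act as resistances in series.
Σ(L/K) = 317/83.5 + 634/2.02 = 3.796 + 313.9 = 317.7 d
q = ΔH / Σ(L/K) = 2.00 / 317.7 = 0.006296 m/d (same in every zone)
Zone A: v = q/n = 0.006296/0.33 = 0.01908 m/d → t_A = 317/0.01908 = 16620 d
Zone B: v = q/n = 0.006296/0.14 = 0.04497 m/d → t_B = 634/0.04497 = 14100 d
Total t = 16620 + 14100 = 30710 d
   = 30710 / 365 = 84.1 yr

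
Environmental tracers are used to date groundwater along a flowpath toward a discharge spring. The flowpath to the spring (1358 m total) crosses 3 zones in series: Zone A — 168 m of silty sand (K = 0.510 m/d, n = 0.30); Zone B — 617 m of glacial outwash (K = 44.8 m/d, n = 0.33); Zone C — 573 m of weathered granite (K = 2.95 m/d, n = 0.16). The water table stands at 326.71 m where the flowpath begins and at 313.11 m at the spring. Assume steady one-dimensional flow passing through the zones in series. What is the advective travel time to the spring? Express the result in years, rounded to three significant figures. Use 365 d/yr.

37.4 years

Total head drop ΔH = 326.71 − 313.11 = 13.60 m
Steady 1-D flow in series ⇒ the Darcy flux q is identical in every zone and the zone head losses add (resistances L/K in series).
Σ(L/K) = 168/0.510 + 617/44.8 + 573/2.95 = 329.4 + 13.77 + 194.2 = 537.4 d
q = ΔH / Σ(L/K) = 13.60 / 537.4 = 0.02531 m/d (same in every zone)
Zone A: v = q/n = 0.02531/0.30 = 0.08435 m/d → t_A = 168/0.08435 = 1992 d
Zone B: v = q/n = 0.02531/0.33 = 0.07668 m/d → t_B = 617/0.07668 = 8046 d
Zone C: v = q/n = 0.02531/0.16 = 0.1582 m/d → t_C = 573/0.1582 = 3623 d
Total t = 1992 + 8046 + 3623 = 13660 d
   = 13660 / 365 = 37.4 yr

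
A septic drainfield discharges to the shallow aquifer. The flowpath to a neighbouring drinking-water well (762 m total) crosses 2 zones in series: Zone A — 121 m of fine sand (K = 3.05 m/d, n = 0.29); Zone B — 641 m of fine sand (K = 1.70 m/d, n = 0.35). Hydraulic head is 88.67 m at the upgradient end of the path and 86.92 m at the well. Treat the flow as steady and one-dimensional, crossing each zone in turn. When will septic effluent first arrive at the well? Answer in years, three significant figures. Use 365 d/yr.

Total head drop ΔH = 88.67 − 86.92 = 1.75 m
Steady 1-D flow in series ⇒ the Darcy flux q is identical in every zone and the zone head losses add (resistances L/K in series).
Σ(L/K) = 121/3.05 + 641/1.70 = 39.67 + 377.1 = 416.7 d
q = ΔH / Σ(L/K) = 1.75 / 416.7 = 0.004199 m/d (same in every zone)
Zone A: v = q/n = 0.004199/0.29 = 0.01448 m/d → t_A = 121/0.01448 = 8356 d
Zone B: v = q/n = 0.004199/0.35 = 0.01200 m/d → t_B = 641/0.01200 = 53420 d
Total t = 8356 + 53420 = 61780 d
   = 61780 / 365 = 169 yr

169 years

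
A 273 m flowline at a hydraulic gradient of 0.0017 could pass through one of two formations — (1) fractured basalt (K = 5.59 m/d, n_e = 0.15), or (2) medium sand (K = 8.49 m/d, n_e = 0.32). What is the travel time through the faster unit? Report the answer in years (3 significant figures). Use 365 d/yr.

Unit 1 (fractured basalt): v = 5.59×0.0017/0.15 = 0.06335 m/d, t = 273/0.06335 = 4309 d
Unit 2 (medium sand): v = 8.49×0.0017/0.32 = 0.04510 m/d, t = 273/0.04510 = 6053 d
Faster: 4309 d / 365 = 11.8 yr

11.8 years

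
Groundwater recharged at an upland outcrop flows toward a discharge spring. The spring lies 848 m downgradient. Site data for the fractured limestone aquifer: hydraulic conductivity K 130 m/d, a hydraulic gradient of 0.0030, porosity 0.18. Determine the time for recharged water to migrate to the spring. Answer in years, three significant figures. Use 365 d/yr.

1.07 years

Specific discharge q = 130 × 0.0030 = 0.3900 m/d
Seepage velocity v = q / n = 0.3900 / 0.18 = 2.167 m/d
t = L / v = 848 / 2.167 = 391.4 d
   = 391.4 / 365 = 1.07 yr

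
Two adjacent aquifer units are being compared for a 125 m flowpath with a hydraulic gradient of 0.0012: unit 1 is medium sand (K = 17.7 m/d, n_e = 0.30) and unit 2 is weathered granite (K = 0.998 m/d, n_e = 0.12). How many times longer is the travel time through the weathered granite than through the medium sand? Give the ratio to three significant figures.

Unit 1 (medium sand): v = 17.7×0.0012/0.30 = 0.07080 m/d, t = 125/0.07080 = 1766 d
Unit 2 (weathered granite): v = 0.998×0.0012/0.12 = 0.009980 m/d, t = 125/0.009980 = 12530 d
t(weathered granite) / t(medium sand) = 12530/1766 = 7.09

7.09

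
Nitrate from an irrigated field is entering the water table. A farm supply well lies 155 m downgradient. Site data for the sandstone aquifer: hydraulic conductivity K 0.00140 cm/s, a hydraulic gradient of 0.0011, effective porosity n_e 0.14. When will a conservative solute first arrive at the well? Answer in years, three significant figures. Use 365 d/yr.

K = 0.00140 cm/s × 864 = 1.210 m/d
Specific discharge q = 1.210 × 0.0011 = 0.001331 m/d
v_s = q/n_e = 0.001331/0.14 = 0.009504 m/d
t = L / v = 155 / 0.009504 = 16310 d
   = 16310 / 365 = 44.7 yr

44.7 years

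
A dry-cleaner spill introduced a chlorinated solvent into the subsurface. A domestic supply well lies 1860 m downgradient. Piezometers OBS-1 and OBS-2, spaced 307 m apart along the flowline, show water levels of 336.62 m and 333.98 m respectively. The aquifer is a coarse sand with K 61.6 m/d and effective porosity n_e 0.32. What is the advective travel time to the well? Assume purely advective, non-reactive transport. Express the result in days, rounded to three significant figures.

1120 days

Hydraulic gradient i = (336.62 − 333.98) / 307 = 2.64 / 307 = 0.008599
Specific discharge q = 61.6 × 0.008599 = 0.5297 m/d
Seepage velocity v = q / n = 0.5297 / 0.32 = 1.655 m/d
t = L / v = 1860 / 1.655 = 1124 d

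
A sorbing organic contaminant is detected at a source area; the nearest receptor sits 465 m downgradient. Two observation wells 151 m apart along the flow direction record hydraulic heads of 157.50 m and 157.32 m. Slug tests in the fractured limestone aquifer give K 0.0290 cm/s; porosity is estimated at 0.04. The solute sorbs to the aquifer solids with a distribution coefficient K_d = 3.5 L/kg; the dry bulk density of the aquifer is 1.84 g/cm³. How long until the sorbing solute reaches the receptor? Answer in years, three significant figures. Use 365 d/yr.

276 years

Hydraulic gradient i = (157.50 − 157.32) / 151 = 0.18 / 151 = 0.001192
K = 0.0290 cm/s × 864 = 25.06 m/d
q = Ki = 25.06 × 0.001192 = 0.02987 m/d
v = Ki/n = 25.06·0.001192/0.04 = 0.7467 m/d
Retardation R = 1 + ρ_b·K_d/n = 1 + 1.84×3.5/0.04 = 162.0
Contaminant velocity v_c = v/R = 0.7467/162.0 = 0.004609 m/d
t = L/v_c = 465/0.004609 = 100900 d
   = 100900/365 = 276 yr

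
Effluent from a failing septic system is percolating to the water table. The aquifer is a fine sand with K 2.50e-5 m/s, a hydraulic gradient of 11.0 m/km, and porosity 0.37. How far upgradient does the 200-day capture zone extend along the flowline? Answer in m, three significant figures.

K = 2.50e-5 m/s × 86400 s/d = 2.160 m/d
q = Ki = 2.160 × 0.011 = 0.02376 m/d
v_s = q/n_e = 0.02376/0.37 = 0.06422 m/d
L = v × T = 0.06422 × 200 = 12.84 m

12.8 m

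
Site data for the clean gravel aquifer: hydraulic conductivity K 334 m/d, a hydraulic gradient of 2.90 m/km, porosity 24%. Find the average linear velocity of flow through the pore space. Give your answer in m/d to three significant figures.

q = Ki = 334 × 0.0029 = 0.9686 m/d
Average linear velocity = 0.9686 / 0.24 = 4.036 m/d

4.04 m/d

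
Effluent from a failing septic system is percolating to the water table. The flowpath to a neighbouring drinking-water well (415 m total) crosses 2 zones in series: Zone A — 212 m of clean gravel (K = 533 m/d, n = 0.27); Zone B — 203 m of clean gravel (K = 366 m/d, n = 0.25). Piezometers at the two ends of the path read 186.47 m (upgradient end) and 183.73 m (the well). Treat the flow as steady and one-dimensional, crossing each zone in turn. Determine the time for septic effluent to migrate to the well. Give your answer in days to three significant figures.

Total head drop ΔH = 186.47 − 183.73 = 2.74 m
Continuity: the same q passes through each zone, so ΔH = q·Σ(L_j/K_j) — the zones act as resistances in series.
Σ(L/K) = 212/533 + 203/366 = 0.3977 + 0.5546 = 0.9524 d
q = ΔH / Σ(L/K) = 2.74 / 0.9524 = 2.877 m/d (same in every zone)
Zone A: v = q/n = 2.877/0.27 = 10.66 m/d → t_A = 212/10.66 = 19.90 d
Zone B: v = q/n = 2.877/0.25 = 11.51 m/d → t_B = 203/11.51 = 17.64 d
Total t = 19.90 + 17.64 = 37.54 d

37.5 days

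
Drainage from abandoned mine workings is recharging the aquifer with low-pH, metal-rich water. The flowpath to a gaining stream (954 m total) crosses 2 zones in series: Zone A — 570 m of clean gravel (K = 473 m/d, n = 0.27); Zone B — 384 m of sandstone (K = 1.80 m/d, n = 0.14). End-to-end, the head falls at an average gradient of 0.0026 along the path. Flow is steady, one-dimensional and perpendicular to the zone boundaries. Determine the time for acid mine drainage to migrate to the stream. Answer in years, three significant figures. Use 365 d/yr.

49.2 years

Steady 1-D flow in series ⇒ the Darcy flux q is identical in every zone and the zone head losses add (resistances L/K in series).
Σ(L/K) = 570/473 + 384/1.80 = 1.205 + 213.3 = 214.5 d
K_eq = L_total / Σ(L/K) = 954 / 214.5 = 4.447 m/d
q = K_eq · i = 4.447 × 0.0026 = 0.01156 m/d (same in every zone)
Zone A: v = q/n = 0.01156/0.27 = 0.04282 m/d → t_A = 570/0.04282 = 13310 d
Zone B: v = q/n = 0.01156/0.14 = 0.08258 m/d → t_B = 384/0.08258 = 4650 d
Total t = 13310 + 4650 = 17960 d
   = 17960 / 365 = 49.2 yr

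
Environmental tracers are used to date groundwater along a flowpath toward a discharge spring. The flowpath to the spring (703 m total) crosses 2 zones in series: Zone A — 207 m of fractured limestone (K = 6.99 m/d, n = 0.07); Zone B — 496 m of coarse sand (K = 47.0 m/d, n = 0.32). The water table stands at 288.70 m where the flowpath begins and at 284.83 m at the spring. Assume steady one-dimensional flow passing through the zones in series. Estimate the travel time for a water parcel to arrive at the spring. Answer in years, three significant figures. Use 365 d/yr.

4.93 years

Total head drop ΔH = 288.70 − 284.83 = 3.87 m
Steady 1-D flow in series ⇒ the Darcy flux q is identical in every zone and the zone head losses add (resistances L/K in series).
Σ(L/K) = 207/6.99 + 496/47.0 = 29.61 + 10.55 = 40.17 d
q = ΔH / Σ(L/K) = 3.87 / 40.17 = 0.09635 m/d (same in every zone)
Zone A: v = q/n = 0.09635/0.07 = 1.376 m/d → t_A = 207/1.376 = 150.4 d
Zone B: v = q/n = 0.09635/0.32 = 0.3011 m/d → t_B = 496/0.3011 = 1647 d
Total t = 150.4 + 1647 = 1798 d
   = 1798 / 365 = 4.93 yr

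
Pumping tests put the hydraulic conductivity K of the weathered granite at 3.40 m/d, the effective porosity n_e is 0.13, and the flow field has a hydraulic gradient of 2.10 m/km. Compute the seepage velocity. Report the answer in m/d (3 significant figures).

Specific discharge q = 3.40 × 0.0021 = 0.007140 m/d
Seepage velocity v = q / n = 0.007140 / 0.13 = 0.05492 m/d

0.0549 m/d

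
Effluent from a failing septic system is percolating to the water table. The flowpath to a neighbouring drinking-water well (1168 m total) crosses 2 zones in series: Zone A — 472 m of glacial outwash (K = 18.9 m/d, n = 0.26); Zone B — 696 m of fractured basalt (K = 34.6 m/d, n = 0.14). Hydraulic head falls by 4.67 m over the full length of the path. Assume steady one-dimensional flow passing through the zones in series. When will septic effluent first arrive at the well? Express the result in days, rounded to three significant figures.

Continuity: the same q passes through each zone, so ΔH = q·Σ(L_j/K_j) — the zones act as resistances in series.
Σ(L/K) = 472/18.9 + 696/34.6 = 24.97 + 20.12 = 45.09 d
q = ΔH / Σ(L/K) = 4.67 / 45.09 = 0.1036 m/d (same in every zone)
Zone A: v = q/n = 0.1036/0.26 = 0.3984 m/d → t_A = 472/0.3984 = 1185 d
Zone B: v = q/n = 0.1036/0.14 = 0.7398 m/d → t_B = 696/0.7398 = 940.8 d
Total t = 1185 + 940.8 = 2126 d

2130 days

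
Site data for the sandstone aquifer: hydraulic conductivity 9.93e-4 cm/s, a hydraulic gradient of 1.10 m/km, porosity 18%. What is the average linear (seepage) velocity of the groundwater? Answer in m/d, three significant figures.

0.00524 m/d

K = 9.93e-4 cm/s × 864 = 0.8580 m/d
Specific discharge q = 0.8580 × 0.0011 = 9.437e-4 m/d
v = Ki/n = 0.8580·0.0011/0.18 = 0.005243 m/d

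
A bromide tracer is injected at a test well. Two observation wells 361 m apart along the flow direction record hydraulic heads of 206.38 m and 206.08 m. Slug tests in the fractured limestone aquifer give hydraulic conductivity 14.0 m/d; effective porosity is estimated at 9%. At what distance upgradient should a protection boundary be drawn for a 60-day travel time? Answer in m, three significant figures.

Hydraulic gradient i = (206.38 − 206.08) / 361 = 0.30 / 361 = 8.310e-4
Darcy flux q = K·i = 14.0 × 8.310e-4 = 0.01163 m/d
v_s = q/n_e = 0.01163/0.09 = 0.1293 m/d
L = v × T = 0.1293 × 60 = 7.756 m

7.76 m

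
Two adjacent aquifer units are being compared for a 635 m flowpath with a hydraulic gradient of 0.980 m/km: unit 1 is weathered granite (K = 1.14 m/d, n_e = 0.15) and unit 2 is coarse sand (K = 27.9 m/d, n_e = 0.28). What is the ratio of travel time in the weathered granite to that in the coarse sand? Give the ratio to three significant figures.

13.1

Unit 1 (weathered granite): v = 1.14×9.8e-4/0.15 = 0.007448 m/d, t = 635/0.007448 = 85260 d
Unit 2 (coarse sand): v = 27.9×9.8e-4/0.28 = 0.09765 m/d, t = 635/0.09765 = 6503 d
t(weathered granite) / t(coarse sand) = 85260/6503 = 13.1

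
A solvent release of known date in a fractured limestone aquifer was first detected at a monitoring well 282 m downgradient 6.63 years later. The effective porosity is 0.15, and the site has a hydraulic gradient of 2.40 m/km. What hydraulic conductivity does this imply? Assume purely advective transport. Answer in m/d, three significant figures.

t = 6.63 years = 2420 d
v = L / t = 282 / 2420 = 0.1165 m/d
K = v · n / i = 0.1165 × 0.15 / 0.0024 = 7.28 m/d

7.28 m/d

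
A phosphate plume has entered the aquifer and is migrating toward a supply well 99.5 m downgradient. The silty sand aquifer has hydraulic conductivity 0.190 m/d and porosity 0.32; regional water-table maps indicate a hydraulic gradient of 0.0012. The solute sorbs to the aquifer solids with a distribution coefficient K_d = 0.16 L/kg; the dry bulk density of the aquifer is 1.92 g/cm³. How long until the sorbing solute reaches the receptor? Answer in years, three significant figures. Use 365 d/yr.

750 years

Darcy flux q = K·i = 0.190 × 0.0012 = 2.280e-4 m/d
v_s = q/n_e = 2.280e-4/0.32 = 7.125e-4 m/d
Retardation R = 1 + ρ_b·K_d/n = 1 + 1.92×0.16/0.32 = 1.960
Contaminant velocity v_c = v/R = 7.125e-4/1.960 = 3.635e-4 m/d
t = L/v_c = 99.5/3.635e-4 = 273700 d
   = 273700/365 = 750 yr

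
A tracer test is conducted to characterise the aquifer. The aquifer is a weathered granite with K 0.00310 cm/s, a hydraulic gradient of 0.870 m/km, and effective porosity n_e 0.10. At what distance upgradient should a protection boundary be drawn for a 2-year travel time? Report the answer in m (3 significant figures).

K = 0.00310 cm/s × 864 = 2.678 m/d
q = Ki = 2.678 × 8.7e-4 = 0.002330 m/d
v_s = q/n_e = 0.002330/0.10 = 0.02330 m/d
T = 2 yr × 365 = 730 d
L = v × T = 0.02330 × 730 = 17.01 m

17.0 m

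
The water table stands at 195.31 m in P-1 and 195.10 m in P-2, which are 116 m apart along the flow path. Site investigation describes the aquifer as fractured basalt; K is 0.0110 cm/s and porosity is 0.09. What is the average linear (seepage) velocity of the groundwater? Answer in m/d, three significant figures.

0.191 m/d

Hydraulic gradient i = (195.31 − 195.10) / 116 = 0.21 / 116 = 0.001810
K = 0.0110 cm/s × 864 = 9.504 m/d
q = Ki = 9.504 × 0.001810 = 0.01721 m/d
v = Ki/n = 9.504·0.001810/0.09 = 0.1912 m/d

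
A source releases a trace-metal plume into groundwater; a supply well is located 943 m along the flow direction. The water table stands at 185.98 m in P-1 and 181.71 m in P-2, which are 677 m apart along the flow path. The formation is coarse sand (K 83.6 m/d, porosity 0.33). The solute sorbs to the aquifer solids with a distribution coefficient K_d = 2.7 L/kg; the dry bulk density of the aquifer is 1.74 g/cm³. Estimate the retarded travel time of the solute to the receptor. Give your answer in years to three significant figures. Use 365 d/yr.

Hydraulic gradient i = (185.98 − 181.71) / 677 = 4.27 / 677 = 0.006307
Darcy flux q = K·i = 83.6 × 0.006307 = 0.5273 m/d
v_s = q/n_e = 0.5273/0.33 = 1.598 m/d
Retardation R = 1 + ρ_b·K_d/n = 1 + 1.74×2.7/0.33 = 15.24
Contaminant velocity v_c = v/R = 1.598/15.24 = 0.1049 m/d
t = L/v_c = 943/0.1049 = 8992 d
   = 8992/365 = 24.6 yr

24.6 years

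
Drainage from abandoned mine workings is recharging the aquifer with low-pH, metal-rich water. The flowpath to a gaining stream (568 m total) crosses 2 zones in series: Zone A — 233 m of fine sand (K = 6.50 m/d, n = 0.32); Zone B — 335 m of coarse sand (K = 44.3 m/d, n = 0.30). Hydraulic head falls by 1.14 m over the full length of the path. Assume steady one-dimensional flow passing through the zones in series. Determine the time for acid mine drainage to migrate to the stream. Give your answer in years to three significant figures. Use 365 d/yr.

Continuity: the same q passes through each zone, so ΔH = q·Σ(L_j/K_j) — the zones act as resistances in series.
Σ(L/K) = 233/6.50 + 335/44.3 = 35.85 + 7.562 = 43.41 d
q = ΔH / Σ(L/K) = 1.14 / 43.41 = 0.02626 m/d (same in every zone)
Zone A: v = q/n = 0.02626/0.32 = 0.08207 m/d → t_A = 233/0.08207 = 2839 d
Zone B: v = q/n = 0.02626/0.30 = 0.08754 m/d → t_B = 335/0.08754 = 3827 d
Total t = 2839 + 3827 = 6666 d
   = 6666 / 365 = 18.3 yr

18.3 years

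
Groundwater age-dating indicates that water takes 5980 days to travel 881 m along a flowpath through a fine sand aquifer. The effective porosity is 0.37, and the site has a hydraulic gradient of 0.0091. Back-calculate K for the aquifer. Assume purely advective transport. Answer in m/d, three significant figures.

5.99 m/d

v = L / t = 881 / 5980 = 0.1473 m/d
K = v · n / i = 0.1473 × 0.37 / 0.0091 = 5.99 m/d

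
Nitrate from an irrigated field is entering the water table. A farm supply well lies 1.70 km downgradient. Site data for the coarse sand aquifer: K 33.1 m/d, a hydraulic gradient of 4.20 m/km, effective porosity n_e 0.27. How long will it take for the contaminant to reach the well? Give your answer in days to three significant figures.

q = Ki = 33.1 × 0.0042 = 0.1390 m/d
Average linear velocity = 0.1390 / 0.27 = 0.5149 m/d
L = 1.70 km = 1700 m
t = L / v = 1700 / 0.5149 = 3302 d

3300 days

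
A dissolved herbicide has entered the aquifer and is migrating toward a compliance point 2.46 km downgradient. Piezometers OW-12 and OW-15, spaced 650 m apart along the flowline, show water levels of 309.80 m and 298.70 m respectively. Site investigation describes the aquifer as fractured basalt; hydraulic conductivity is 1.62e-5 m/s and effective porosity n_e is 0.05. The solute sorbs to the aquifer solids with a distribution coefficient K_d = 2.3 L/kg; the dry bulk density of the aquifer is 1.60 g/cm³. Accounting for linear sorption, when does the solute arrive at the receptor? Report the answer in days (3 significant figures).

Hydraulic gradient i = (309.80 − 298.70) / 650 = 11.10 / 650 = 0.01708
K = 1.62e-5 m/s × 86400 s/d = 1.400 m/d
q = Ki = 1.400 × 0.01708 = 0.02390 m/d
v_s = q/n_e = 0.02390/0.05 = 0.4780 m/d
Retardation R = 1 + ρ_b·K_d/n = 1 + 1.60×2.3/0.05 = 74.60
Contaminant velocity v_c = v/R = 0.4780/74.60 = 0.006408 m/d
L = 2.46 km = 2460 m
t = L/v_c = 2460/0.006408 = 383900 d

384000 days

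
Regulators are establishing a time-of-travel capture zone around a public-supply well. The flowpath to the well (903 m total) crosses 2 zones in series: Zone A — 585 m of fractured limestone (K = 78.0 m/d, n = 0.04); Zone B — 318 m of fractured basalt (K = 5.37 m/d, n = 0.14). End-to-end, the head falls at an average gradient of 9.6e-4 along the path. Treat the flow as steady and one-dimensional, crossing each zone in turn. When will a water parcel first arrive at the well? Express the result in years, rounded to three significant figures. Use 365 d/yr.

14.3 years

Steady 1-D flow in series ⇒ the Darcy flux q is identical in every zone and the zone head losses add (resistances L/K in series).
Σ(L/K) = 585/78.0 + 318/5.37 = 7.500 + 59.22 = 66.72 d
K_eq = L_total / Σ(L/K) = 903 / 66.72 = 13.53 m/d
q = K_eq · i = 13.53 × 9.6e-4 = 0.01299 m/d (same in every zone)
Zone A: v = q/n = 0.01299/0.04 = 0.3248 m/d → t_A = 585/0.3248 = 1801 d
Zone B: v = q/n = 0.01299/0.14 = 0.09281 m/d → t_B = 318/0.09281 = 3426 d
Total t = 1801 + 3426 = 5227 d
   = 5227 / 365 = 14.3 yr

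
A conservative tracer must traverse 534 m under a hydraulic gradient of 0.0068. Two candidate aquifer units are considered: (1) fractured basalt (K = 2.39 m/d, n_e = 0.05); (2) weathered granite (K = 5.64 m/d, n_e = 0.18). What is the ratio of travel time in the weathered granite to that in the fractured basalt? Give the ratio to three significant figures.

Unit 1 (fractured basalt): v = 2.39×0.0068/0.05 = 0.3250 m/d, t = 534/0.3250 = 1643 d
Unit 2 (weathered granite): v = 5.64×0.0068/0.18 = 0.2131 m/d, t = 534/0.2131 = 2506 d
t(weathered granite) / t(fractured basalt) = 2506/1643 = 1.53

1.53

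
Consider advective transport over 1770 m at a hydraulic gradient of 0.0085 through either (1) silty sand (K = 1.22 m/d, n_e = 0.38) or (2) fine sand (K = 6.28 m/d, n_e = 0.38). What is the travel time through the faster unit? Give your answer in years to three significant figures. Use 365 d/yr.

34.5 years

Unit 1 (silty sand): v = 1.22×0.0085/0.38 = 0.02729 m/d, t = 1770/0.02729 = 64860 d
Unit 2 (fine sand): v = 6.28×0.0085/0.38 = 0.1405 m/d, t = 1770/0.1405 = 12600 d
Faster: 12600 d / 365 = 34.5 yr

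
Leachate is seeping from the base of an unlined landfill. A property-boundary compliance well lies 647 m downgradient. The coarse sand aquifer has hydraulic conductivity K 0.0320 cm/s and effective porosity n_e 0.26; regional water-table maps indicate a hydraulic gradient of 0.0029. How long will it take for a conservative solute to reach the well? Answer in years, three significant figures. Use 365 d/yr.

K = 0.0320 cm/s × 864 = 27.65 m/d
Darcy flux q = K·i = 27.65 × 0.0029 = 0.08018 m/d
Seepage velocity v = q / n = 0.08018 / 0.26 = 0.3084 m/d
t = L / v = 647 / 0.3084 = 2098 d
   = 2098 / 365 = 5.75 yr

5.75 years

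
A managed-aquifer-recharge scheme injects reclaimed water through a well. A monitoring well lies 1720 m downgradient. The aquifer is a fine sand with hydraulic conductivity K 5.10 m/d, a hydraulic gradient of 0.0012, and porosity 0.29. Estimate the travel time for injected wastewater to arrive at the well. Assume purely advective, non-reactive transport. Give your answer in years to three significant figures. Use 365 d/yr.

Darcy flux q = K·i = 5.10 × 0.0012 = 0.006120 m/d
v = Ki/n = 5.10·0.0012/0.29 = 0.02110 m/d
t = L / v = 1720 / 0.02110 = 81500 d
   = 81500 / 365 = 223 yr

223 years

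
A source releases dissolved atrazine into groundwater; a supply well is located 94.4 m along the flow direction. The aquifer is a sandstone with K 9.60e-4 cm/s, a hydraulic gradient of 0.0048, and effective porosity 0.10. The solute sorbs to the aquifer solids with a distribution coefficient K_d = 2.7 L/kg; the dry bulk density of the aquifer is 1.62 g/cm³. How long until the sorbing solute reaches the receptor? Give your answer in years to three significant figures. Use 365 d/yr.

K = 9.60e-4 cm/s × 864 = 0.8294 m/d
Darcy flux q = K·i = 0.8294 × 0.0048 = 0.003981 m/d
Average linear velocity = 0.003981 / 0.10 = 0.03981 m/d
Retardation R = 1 + ρ_b·K_d/n = 1 + 1.62×2.7/0.10 = 44.74
Contaminant velocity v_c = v/R = 0.03981/44.74 = 8.899e-4 m/d
t = L/v_c = 94.4/8.899e-4 = 106100 d
   = 106100/365 = 291 yr

291 years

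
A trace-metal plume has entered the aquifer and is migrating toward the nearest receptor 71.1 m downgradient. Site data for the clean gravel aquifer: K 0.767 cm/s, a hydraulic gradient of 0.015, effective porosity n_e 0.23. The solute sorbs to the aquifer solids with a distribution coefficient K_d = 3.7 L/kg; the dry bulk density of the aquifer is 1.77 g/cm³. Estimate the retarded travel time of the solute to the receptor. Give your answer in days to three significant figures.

48.5 days

K = 0.767 cm/s × 864 = 662.7 m/d
Specific discharge q = 662.7 × 0.015 = 9.940 m/d
v_s = q/n_e = 9.940/0.23 = 43.22 m/d
Retardation R = 1 + ρ_b·K_d/n = 1 + 1.77×3.7/0.23 = 29.47
Contaminant velocity v_c = v/R = 43.22/29.47 = 1.466 m/d
t = L/v_c = 71.1/1.466 = 48.49 d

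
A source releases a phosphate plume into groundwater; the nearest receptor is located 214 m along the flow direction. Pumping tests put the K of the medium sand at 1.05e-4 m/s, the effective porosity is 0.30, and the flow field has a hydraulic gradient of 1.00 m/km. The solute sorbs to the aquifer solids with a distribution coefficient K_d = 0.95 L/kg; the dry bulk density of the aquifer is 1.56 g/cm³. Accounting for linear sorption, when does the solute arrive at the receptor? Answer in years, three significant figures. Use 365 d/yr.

K = 1.05e-4 m/s × 86400 s/d = 9.072 m/d
Darcy flux q = K·i = 9.072 × 0.0010 = 0.009072 m/d
v = Ki/n = 9.072·0.0010/0.30 = 0.03024 m/d
Retardation R = 1 + ρ_b·K_d/n = 1 + 1.56×0.95/0.30 = 5.940
Contaminant velocity v_c = v/R = 0.03024/5.940 = 0.005091 m/d
t = L/v_c = 214/0.005091 = 42040 d
   = 42040/365 = 115 yr

115 years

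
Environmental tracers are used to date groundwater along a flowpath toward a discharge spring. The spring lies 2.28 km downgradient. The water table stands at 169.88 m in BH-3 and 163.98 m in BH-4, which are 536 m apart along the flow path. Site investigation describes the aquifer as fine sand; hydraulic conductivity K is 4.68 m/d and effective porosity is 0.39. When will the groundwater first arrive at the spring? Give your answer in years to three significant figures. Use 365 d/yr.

47.3 years

Hydraulic gradient i = (169.88 − 163.98) / 536 = 5.90 / 536 = 0.01101
Specific discharge q = 4.68 × 0.01101 = 0.05151 m/d
v = Ki/n = 4.68·0.01101/0.39 = 0.1321 m/d
L = 2.28 km = 2280 m
t = L / v = 2280 / 0.1321 = 17260 d
   = 17260 / 365 = 47.3 yr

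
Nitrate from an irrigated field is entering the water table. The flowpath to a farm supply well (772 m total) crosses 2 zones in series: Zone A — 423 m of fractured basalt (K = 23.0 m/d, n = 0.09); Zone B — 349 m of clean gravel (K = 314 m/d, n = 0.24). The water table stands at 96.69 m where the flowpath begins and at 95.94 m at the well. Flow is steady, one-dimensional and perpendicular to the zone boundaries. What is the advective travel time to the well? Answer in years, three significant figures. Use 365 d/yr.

8.68 years

Total head drop ΔH = 96.69 − 95.94 = 0.75 m
Continuity: the same q passes through each zone, so ΔH = q·Σ(L_j/K_j) — the zones act as resistances in series.
Σ(L/K) = 423/23.0 + 349/314 = 18.39 + 1.111 = 19.50 d
q = ΔH / Σ(L/K) = 0.75 / 19.50 = 0.03846 m/d (same in every zone)
Zone A: v = q/n = 0.03846/0.09 = 0.4273 m/d → t_A = 423/0.4273 = 990.0 d
Zone B: v = q/n = 0.03846/0.24 = 0.1602 m/d → t_B = 349/0.1602 = 2178 d
Total t = 990.0 + 2178 = 3168 d
   = 3168 / 365 = 8.68 yr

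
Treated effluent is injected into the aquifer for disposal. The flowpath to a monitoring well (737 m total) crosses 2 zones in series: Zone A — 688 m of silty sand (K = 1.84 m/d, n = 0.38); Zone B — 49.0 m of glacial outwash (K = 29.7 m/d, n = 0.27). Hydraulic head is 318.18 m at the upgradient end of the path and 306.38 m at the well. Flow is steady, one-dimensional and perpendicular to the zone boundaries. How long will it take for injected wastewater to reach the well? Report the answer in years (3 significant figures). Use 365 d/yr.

Total head drop ΔH = 318.18 − 306.38 = 11.80 m
Steady 1-D flow in series ⇒ the Darcy flux q is identical in every zone and the zone head losses add (resistances L/K in series).
Σ(L/K) = 688/1.84 + 49.0/29.7 = 373.9 + 1.650 = 375.6 d
q = ΔH / Σ(L/K) = 11.80 / 375.6 = 0.03142 m/d (same in every zone)
Zone A: v = q/n = 0.03142/0.38 = 0.08268 m/d → t_A = 688/0.08268 = 8321 d
Zone B: v = q/n = 0.03142/0.27 = 0.1164 m/d → t_B = 49.0/0.1164 = 421.1 d
Total t = 8321 + 421.1 = 8742 d
   = 8742 / 365 = 24.0 yr

24.0 years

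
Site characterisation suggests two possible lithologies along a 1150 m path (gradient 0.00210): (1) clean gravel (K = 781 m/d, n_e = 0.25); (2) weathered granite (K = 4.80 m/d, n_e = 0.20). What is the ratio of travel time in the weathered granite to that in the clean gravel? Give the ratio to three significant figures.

Unit 1 (clean gravel): v = 781×0.0021/0.25 = 6.560 m/d, t = 1150/6.560 = 175.3 d
Unit 2 (weathered granite): v = 4.80×0.0021/0.20 = 0.05040 m/d, t = 1150/0.05040 = 22820 d
t(weathered granite) / t(clean gravel) = 22820/175.3 = 130

130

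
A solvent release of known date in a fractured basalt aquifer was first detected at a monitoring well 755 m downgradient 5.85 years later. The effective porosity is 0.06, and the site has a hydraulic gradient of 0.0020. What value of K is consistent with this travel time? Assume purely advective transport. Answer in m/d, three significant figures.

10.6 m/d

t = 5.85 years = 2135 d
v = L / t = 755 / 2135 = 0.3536 m/d
K = v · n / i = 0.3536 × 0.06 / 0.0020 = 10.6 m/d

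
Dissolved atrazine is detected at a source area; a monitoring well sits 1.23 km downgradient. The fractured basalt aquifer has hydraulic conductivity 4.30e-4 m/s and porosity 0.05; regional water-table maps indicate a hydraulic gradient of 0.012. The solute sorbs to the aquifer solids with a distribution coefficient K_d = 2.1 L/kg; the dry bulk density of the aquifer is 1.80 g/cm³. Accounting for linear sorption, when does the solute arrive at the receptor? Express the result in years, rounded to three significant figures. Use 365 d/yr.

28.9 years

K = 4.30e-4 m/s × 86400 s/d = 37.15 m/d
q = Ki = 37.15 × 0.012 = 0.4458 m/d
Average linear velocity = 0.4458 / 0.05 = 8.916 m/d
Retardation R = 1 + ρ_b·K_d/n = 1 + 1.80×2.1/0.05 = 76.60
Contaminant velocity v_c = v/R = 8.916/76.60 = 0.1164 m/d
L = 1.23 km = 1230 m
t = L/v_c = 1230/0.1164 = 10570 d
   = 10570/365 = 28.9 yr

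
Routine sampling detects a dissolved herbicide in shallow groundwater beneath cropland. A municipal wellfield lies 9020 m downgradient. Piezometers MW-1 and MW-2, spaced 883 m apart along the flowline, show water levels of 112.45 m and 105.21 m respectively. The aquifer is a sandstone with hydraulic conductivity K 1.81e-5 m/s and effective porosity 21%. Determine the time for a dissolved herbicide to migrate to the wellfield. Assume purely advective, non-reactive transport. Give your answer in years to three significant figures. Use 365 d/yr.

Hydraulic gradient i = (112.45 − 105.21) / 883 = 7.24 / 883 = 0.008199
K = 1.81e-5 m/s × 86400 s/d = 1.564 m/d
Darcy flux q = K·i = 1.564 × 0.008199 = 0.01282 m/d
v = Ki/n = 1.564·0.008199/0.21 = 0.06106 m/d
t = L / v = 9020 / 0.06106 = 147700 d
   = 147700 / 365 = 405 yr

405 years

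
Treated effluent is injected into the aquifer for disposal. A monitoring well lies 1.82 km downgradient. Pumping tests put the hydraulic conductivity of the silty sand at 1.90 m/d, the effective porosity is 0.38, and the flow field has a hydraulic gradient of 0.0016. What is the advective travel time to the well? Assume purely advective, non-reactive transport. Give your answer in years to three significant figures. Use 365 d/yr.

623 years

Darcy flux q = K·i = 1.90 × 0.0016 = 0.003040 m/d
v = Ki/n = 1.90·0.0016/0.38 = 0.008000 m/d
L = 1.82 km = 1820 m
t = L / v = 1820 / 0.008000 = 227500 d
   = 227500 / 365 = 623 yr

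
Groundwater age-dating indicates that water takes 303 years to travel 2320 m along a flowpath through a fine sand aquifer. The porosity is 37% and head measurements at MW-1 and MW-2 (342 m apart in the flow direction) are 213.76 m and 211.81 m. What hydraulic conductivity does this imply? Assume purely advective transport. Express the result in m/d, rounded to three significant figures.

1.36 m/d

Hydraulic gradient i = (213.76 − 211.81) / 342 = 1.95 / 342 = 0.005702
t = 303 years = 110600 d
v = L / t = 2320 / 110600 = 0.02098 m/d
K = v · n / i = 0.02098 × 0.37 / 0.005702 = 1.36 m/d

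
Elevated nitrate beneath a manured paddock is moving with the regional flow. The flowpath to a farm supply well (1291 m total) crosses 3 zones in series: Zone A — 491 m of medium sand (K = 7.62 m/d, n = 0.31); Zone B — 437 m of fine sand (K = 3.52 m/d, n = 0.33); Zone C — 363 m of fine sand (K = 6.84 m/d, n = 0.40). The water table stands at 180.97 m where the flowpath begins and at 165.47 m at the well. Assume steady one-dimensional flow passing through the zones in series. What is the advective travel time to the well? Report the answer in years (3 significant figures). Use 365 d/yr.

18.9 years

Total head drop ΔH = 180.97 − 165.47 = 15.50 m
Steady 1-D flow in series ⇒ the Darcy flux q is identical in every zone and the zone head losses add (resistances L/K in series).
Σ(L/K) = 491/7.62 + 437/3.52 + 363/6.84 = 64.44 + 124.1 + 53.07 = 241.7 d
q = ΔH / Σ(L/K) = 15.50 / 241.7 = 0.06414 m/d (same in every zone)
Zone A: v = q/n = 0.06414/0.31 = 0.2069 m/d → t_A = 491/0.2069 = 2373 d
Zone B: v = q/n = 0.06414/0.33 = 0.1944 m/d → t_B = 437/0.1944 = 2248 d
Zone C: v = q/n = 0.06414/0.40 = 0.1604 m/d → t_C = 363/0.1604 = 2264 d
Total t = 2373 + 2248 + 2264 = 6885 d
   = 6885 / 365 = 18.9 yr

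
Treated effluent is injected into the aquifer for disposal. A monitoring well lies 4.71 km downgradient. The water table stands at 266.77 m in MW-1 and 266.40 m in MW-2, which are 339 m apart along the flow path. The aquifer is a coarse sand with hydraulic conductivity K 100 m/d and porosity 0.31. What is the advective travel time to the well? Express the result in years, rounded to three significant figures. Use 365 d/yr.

36.7 years

Hydraulic gradient i = (266.77 − 266.40) / 339 = 0.37 / 339 = 0.001091
Darcy flux q = K·i = 100 × 0.001091 = 0.1091 m/d
v = Ki/n = 100·0.001091/0.31 = 0.3521 m/d
L = 4.71 km = 4710 m
t = L / v = 4710 / 0.3521 = 13380 d
   = 13380 / 365 = 36.7 yr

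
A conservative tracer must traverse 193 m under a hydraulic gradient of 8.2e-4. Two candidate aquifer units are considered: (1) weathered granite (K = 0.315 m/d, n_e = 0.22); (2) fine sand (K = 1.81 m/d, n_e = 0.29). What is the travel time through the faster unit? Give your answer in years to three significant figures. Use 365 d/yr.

103 years

Unit 1 (weathered granite): v = 0.315×8.2e-4/0.22 = 0.001174 m/d, t = 193/0.001174 = 164400 d
Unit 2 (fine sand): v = 1.81×8.2e-4/0.29 = 0.005118 m/d, t = 193/0.005118 = 37710 d
Faster: 37710 d / 365 = 103 yr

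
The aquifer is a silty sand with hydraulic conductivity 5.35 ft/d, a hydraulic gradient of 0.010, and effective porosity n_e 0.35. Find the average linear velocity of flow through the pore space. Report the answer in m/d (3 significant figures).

K = 5.35 ft/d × 0.3048 = 1.631 m/d
Darcy flux q = K·i = 1.631 × 0.010 = 0.01631 m/d
Average linear velocity = 0.01631 / 0.35 = 0.04659 m/d

0.0466 m/d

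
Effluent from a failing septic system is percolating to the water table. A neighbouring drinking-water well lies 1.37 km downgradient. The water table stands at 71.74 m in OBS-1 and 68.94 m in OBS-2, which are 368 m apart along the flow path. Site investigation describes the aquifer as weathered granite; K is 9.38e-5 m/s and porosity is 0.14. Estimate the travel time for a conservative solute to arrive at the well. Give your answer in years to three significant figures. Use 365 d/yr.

8.52 years

Hydraulic gradient i = (71.74 − 68.94) / 368 = 2.80 / 368 = 0.007609
K = 9.38e-5 m/s × 86400 s/d = 8.104 m/d
Darcy flux q = K·i = 8.104 × 0.007609 = 0.06166 m/d
Average linear velocity = 0.06166 / 0.14 = 0.4405 m/d
L = 1.37 km = 1370 m
t = L / v = 1370 / 0.4405 = 3110 d
   = 3110 / 365 = 8.52 yr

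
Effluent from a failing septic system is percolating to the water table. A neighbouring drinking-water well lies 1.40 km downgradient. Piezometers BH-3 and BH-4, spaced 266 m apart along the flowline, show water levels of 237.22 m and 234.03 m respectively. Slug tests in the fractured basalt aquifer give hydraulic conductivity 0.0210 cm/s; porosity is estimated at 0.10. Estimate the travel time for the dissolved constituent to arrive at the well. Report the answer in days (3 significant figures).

643 days

Hydraulic gradient i = (237.22 − 234.03) / 266 = 3.19 / 266 = 0.01199
K = 0.0210 cm/s × 864 = 18.14 m/d
Specific discharge q = 18.14 × 0.01199 = 0.2176 m/d
v_s = q/n_e = 0.2176/0.10 = 2.176 m/d
L = 1.40 km = 1400 m
t = L / v = 1400 / 2.176 = 643.4 d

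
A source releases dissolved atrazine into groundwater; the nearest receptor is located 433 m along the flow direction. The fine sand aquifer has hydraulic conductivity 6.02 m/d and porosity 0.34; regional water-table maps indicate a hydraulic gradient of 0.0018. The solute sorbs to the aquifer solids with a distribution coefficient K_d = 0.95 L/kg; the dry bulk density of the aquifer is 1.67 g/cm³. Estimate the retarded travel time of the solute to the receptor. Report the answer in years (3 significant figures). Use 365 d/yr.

Specific discharge q = 6.02 × 0.0018 = 0.01084 m/d
v_s = q/n_e = 0.01084/0.34 = 0.03187 m/d
Retardation R = 1 + ρ_b·K_d/n = 1 + 1.67×0.95/0.34 = 5.666
Contaminant velocity v_c = v/R = 0.03187/5.666 = 0.005625 m/d
t = L/v_c = 433/0.005625 = 76980 d
   = 76980/365 = 211 yr

211 years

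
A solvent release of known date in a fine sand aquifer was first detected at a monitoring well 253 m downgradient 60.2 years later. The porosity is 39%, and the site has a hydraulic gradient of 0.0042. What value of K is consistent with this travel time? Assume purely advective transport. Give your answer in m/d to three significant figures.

t = 60.2 years = 21970 d
v = L / t = 253 / 21970 = 0.01151 m/d
K = v · n / i = 0.01151 × 0.39 / 0.0042 = 1.07 m/d

1.07 m/d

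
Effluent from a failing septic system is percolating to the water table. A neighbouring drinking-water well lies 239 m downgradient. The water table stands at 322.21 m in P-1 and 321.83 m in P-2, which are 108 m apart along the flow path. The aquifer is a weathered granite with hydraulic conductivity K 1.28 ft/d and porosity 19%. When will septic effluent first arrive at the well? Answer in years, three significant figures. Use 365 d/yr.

90.6 years

Hydraulic gradient i = (322.21 − 321.83) / 108 = 0.38 / 108 = 0.003519
K = 1.28 ft/d × 0.3048 = 0.3901 m/d
q = Ki = 0.3901 × 0.003519 = 0.001373 m/d
Average linear velocity = 0.001373 / 0.19 = 0.007225 m/d
t = L / v = 239 / 0.007225 = 33080 d
   = 33080 / 365 = 90.6 yr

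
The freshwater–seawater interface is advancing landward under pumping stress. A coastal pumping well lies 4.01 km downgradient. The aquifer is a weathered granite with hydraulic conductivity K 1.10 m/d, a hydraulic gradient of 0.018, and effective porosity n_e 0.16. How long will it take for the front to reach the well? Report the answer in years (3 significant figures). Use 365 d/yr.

88.8 years

q = Ki = 1.10 × 0.018 = 0.01980 m/d
Seepage velocity v = q / n = 0.01980 / 0.16 = 0.1238 m/d
L = 4.01 km = 4010 m
t = L / v = 4010 / 0.1238 = 32400 d
   = 32400 / 365 = 88.8 yr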